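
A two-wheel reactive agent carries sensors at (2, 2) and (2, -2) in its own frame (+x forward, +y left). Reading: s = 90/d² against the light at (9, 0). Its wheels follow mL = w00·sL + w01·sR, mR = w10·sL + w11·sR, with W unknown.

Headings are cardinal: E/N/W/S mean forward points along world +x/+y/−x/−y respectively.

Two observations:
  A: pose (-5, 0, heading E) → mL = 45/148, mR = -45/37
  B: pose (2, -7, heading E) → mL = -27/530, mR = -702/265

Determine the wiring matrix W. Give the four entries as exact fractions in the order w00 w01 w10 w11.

obs A: pose=(-5,0,E) → sL=45/74, sR=45/74, mL=45/148, mR=-45/37
obs B: pose=(2,-7,E) → sL=9/5, sR=45/53, mL=-27/530, mR=-702/265
sensor matrix S = [[45/74, 45/74], [9/5, 45/53]]; det S = -1134/1961
solve [mL_A; mL_B] = S·[w00; w01] and [mR_A; mR_B] = S·[w10; w11]:
  w00 = -1/2, w01 = 1, w10 = -1, w11 = -1

-1/2 1 -1 -1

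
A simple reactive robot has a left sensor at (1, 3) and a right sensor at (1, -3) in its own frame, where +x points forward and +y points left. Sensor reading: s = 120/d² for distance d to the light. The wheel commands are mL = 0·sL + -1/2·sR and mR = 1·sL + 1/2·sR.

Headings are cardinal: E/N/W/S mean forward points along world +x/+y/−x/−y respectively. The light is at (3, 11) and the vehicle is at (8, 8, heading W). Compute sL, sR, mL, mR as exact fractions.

left sensor world pos  = (7, 5); dL² = 52
right sensor world pos = (7, 11); dR² = 16
sL = 120/52 = 30/13
sR = 120/16 = 15/2
mL = 0·sL + -1/2·sR = -15/4
mR = 1·sL + 1/2·sR = 315/52

30/13 15/2 -15/4 315/52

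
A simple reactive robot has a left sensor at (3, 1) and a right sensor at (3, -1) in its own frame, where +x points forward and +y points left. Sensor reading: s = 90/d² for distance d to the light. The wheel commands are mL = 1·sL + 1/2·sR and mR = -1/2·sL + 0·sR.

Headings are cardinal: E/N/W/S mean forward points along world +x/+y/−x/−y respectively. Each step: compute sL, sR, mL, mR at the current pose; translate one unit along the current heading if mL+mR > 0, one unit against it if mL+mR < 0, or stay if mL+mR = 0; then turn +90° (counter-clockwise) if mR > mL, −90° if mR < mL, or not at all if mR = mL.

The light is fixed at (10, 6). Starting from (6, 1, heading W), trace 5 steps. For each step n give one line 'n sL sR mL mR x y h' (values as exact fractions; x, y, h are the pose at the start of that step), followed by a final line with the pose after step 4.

n=0: pose=(6,1,W); sL=18/17, sR=18/13; mL=387/221, mR=-9/17; mL+mR=270/221 → advance +1; mR−mL=-504/221 → turn -1·90°
n=1: pose=(5,1,N); sL=9/4, sR=9/2; mL=9/2, mR=-9/8; mL+mR=27/8 → advance +1; mR−mL=-45/8 → turn -1·90°
n=2: pose=(5,2,E); sL=90/13, sR=90/29; mL=3195/377, mR=-45/13; mL+mR=1890/377 → advance +1; mR−mL=-4500/377 → turn -1·90°
n=3: pose=(6,2,S); sL=45/29, sR=45/37; mL=4635/2146, mR=-45/58; mL+mR=1485/1073 → advance +1; mR−mL=-3150/1073 → turn -1·90°
n=4: pose=(6,1,W); sL=18/17, sR=18/13; mL=387/221, mR=-9/17; mL+mR=270/221 → advance +1; mR−mL=-504/221 → turn -1·90°

0 18/17 18/13 387/221 -9/17 6 1 W
1 9/4 9/2 9/2 -9/8 5 1 N
2 90/13 90/29 3195/377 -45/13 5 2 E
3 45/29 45/37 4635/2146 -45/58 6 2 S
4 18/17 18/13 387/221 -9/17 6 1 W
final 5 1 N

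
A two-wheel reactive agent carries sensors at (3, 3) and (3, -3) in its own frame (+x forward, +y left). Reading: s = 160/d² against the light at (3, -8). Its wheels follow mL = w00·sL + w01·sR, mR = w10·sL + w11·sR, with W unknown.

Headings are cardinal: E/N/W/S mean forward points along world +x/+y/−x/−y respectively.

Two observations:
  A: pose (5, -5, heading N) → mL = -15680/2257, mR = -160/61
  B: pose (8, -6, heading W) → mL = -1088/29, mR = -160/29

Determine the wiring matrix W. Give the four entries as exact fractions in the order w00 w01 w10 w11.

obs A: pose=(5,-5,N) → sL=160/37, sR=160/61, mL=-15680/2257, mR=-160/61
obs B: pose=(8,-6,W) → sL=32, sR=160/29, mL=-1088/29, mR=-160/29
sensor matrix S = [[160/37, 160/61], [32, 160/29]]; det S = -3932160/65453
solve [mL_A; mL_B] = S·[w00; w01] and [mR_A; mR_B] = S·[w10; w11]:
  w00 = -1, w01 = -1, w10 = 0, w11 = -1

-1 -1 0 -1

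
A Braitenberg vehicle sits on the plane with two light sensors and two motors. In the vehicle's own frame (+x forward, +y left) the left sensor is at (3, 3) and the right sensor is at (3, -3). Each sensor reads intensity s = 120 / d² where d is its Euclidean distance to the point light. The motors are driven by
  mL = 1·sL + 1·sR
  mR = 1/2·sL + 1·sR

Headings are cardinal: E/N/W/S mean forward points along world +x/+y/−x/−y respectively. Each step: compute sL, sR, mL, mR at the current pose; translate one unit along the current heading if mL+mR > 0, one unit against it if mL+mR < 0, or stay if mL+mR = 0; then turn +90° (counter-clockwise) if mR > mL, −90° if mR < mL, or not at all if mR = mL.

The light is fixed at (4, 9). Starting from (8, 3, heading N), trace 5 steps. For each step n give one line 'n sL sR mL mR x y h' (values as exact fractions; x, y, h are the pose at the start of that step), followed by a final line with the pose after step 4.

0 12 60/29 408/29 234/29 8 3 N
1 120/53 120/113 19920/5989 13140/5989 8 4 E
2 15/16 30/17 735/272 1215/544 9 4 S
3 24/17 120/13 2352/221 2196/221 9 3 W
4 12 60/29 408/29 234/29 8 3 N
final 8 4 E

n=0: pose=(8,3,N); sL=12, sR=60/29; mL=408/29, mR=234/29; mL+mR=642/29 → advance +1; mR−mL=-6 → turn -1·90°
n=1: pose=(8,4,E); sL=120/53, sR=120/113; mL=19920/5989, mR=13140/5989; mL+mR=33060/5989 → advance +1; mR−mL=-60/53 → turn -1·90°
n=2: pose=(9,4,S); sL=15/16, sR=30/17; mL=735/272, mR=1215/544; mL+mR=2685/544 → advance +1; mR−mL=-15/32 → turn -1·90°
n=3: pose=(9,3,W); sL=24/17, sR=120/13; mL=2352/221, mR=2196/221; mL+mR=4548/221 → advance +1; mR−mL=-12/17 → turn -1·90°
n=4: pose=(8,3,N); sL=12, sR=60/29; mL=408/29, mR=234/29; mL+mR=642/29 → advance +1; mR−mL=-6 → turn -1·90°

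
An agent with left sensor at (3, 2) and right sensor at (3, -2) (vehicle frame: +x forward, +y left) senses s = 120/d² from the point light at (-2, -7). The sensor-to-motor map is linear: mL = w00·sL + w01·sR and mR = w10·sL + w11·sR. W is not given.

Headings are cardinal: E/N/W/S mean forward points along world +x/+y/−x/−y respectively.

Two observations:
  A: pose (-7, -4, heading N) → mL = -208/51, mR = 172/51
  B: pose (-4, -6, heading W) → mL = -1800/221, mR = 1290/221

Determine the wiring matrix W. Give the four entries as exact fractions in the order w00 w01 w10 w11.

obs A: pose=(-7,-4,N) → sL=24/17, sR=8/3, mL=-208/51, mR=172/51
obs B: pose=(-4,-6,W) → sL=60/13, sR=60/17, mL=-1800/221, mR=1290/221
sensor matrix S = [[24/17, 8/3], [60/13, 60/17]]; det S = -27520/3757
solve [mL_A; mL_B] = S·[w00; w01] and [mR_A; mR_B] = S·[w10; w11]:
  w00 = -1, w01 = -1, w10 = 1/2, w11 = 1

-1 -1 1/2 1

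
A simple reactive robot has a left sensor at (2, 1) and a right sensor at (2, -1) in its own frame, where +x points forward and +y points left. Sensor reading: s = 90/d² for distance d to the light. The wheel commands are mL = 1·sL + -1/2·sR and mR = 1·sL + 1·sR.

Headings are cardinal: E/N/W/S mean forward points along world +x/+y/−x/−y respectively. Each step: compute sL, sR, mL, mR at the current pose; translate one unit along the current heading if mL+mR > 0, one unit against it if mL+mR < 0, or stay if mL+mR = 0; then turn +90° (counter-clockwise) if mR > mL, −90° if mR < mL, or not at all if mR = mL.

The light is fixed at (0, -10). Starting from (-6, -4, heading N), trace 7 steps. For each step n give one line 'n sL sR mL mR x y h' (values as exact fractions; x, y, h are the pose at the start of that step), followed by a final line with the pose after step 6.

0 90/113 90/89 2925/10057 18180/10057 -6 -4 N
1 9/10 45/64 351/640 513/320 -6 -3 W
2 90/61 90/89 5265/5429 13500/5429 -7 -3 S
3 45/37 9/5 117/370 558/185 -7 -4 E
4 90/113 90/89 2925/10057 18180/10057 -6 -4 N
5 9/10 45/64 351/640 513/320 -6 -3 W
6 90/61 90/89 5265/5429 13500/5429 -7 -3 S
final -7 -4 E

n=0: pose=(-6,-4,N); sL=90/113, sR=90/89; mL=2925/10057, mR=18180/10057; mL+mR=21105/10057 → advance +1; mR−mL=135/89 → turn +1·90°
n=1: pose=(-6,-3,W); sL=9/10, sR=45/64; mL=351/640, mR=513/320; mL+mR=1377/640 → advance +1; mR−mL=135/128 → turn +1·90°
n=2: pose=(-7,-3,S); sL=90/61, sR=90/89; mL=5265/5429, mR=13500/5429; mL+mR=18765/5429 → advance +1; mR−mL=135/89 → turn +1·90°
n=3: pose=(-7,-4,E); sL=45/37, sR=9/5; mL=117/370, mR=558/185; mL+mR=1233/370 → advance +1; mR−mL=27/10 → turn +1·90°
n=4: pose=(-6,-4,N); sL=90/113, sR=90/89; mL=2925/10057, mR=18180/10057; mL+mR=21105/10057 → advance +1; mR−mL=135/89 → turn +1·90°
n=5: pose=(-6,-3,W); sL=9/10, sR=45/64; mL=351/640, mR=513/320; mL+mR=1377/640 → advance +1; mR−mL=135/128 → turn +1·90°
n=6: pose=(-7,-3,S); sL=90/61, sR=90/89; mL=5265/5429, mR=13500/5429; mL+mR=18765/5429 → advance +1; mR−mL=135/89 → turn +1·90°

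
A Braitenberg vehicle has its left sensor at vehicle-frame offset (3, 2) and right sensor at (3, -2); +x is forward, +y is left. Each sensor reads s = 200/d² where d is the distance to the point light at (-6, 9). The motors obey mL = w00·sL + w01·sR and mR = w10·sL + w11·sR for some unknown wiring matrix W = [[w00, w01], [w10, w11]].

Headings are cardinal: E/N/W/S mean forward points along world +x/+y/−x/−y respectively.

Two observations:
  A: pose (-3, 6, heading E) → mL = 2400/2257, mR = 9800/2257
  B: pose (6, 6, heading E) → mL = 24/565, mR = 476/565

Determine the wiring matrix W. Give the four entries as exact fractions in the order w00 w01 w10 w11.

1/2 -1/2 1/2 1/2

obs A: pose=(-3,6,E) → sL=200/37, sR=200/61, mL=2400/2257, mR=9800/2257
obs B: pose=(6,6,E) → sL=100/113, sR=4/5, mL=24/565, mR=476/565
sensor matrix S = [[200/37, 200/61], [100/113, 4/5]]; det S = 362880/255041
solve [mL_A; mL_B] = S·[w00; w01] and [mR_A; mR_B] = S·[w10; w11]:
  w00 = 1/2, w01 = -1/2, w10 = 1/2, w11 = 1/2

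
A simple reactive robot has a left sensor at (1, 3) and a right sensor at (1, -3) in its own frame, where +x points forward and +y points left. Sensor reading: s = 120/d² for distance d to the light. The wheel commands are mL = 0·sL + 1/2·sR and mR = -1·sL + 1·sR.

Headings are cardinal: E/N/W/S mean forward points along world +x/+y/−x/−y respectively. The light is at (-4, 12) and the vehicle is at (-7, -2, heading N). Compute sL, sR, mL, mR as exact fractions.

24/41 120/169 60/169 864/6929

left sensor world pos  = (-10, -1); dL² = 205
right sensor world pos = (-4, -1); dR² = 169
sL = 120/205 = 24/41
sR = 120/169 = 120/169
mL = 0·sL + 1/2·sR = 60/169
mR = -1·sL + 1·sR = 864/6929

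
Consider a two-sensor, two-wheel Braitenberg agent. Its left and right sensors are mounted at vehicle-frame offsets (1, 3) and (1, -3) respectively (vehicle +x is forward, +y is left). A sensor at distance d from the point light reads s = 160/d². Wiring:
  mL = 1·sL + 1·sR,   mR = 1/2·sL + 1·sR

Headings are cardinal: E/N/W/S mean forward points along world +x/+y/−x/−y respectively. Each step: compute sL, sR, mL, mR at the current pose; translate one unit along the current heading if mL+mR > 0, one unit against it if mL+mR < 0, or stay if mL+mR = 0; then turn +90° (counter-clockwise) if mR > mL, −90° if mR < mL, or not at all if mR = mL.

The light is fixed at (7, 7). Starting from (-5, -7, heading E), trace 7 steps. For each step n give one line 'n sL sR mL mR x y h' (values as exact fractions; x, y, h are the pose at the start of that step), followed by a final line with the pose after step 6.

0 80/121 16/41 5216/4961 3576/4961 -5 -7 E
1 160/289 160/421 113600/121669 79920/121669 -4 -7 S
2 40/117 5/9 35/39 85/117 -4 -8 W
3 160/421 160/277 111680/116617 89520/116617 -5 -8 N
4 80/121 16/41 5216/4961 3576/4961 -5 -7 E
5 160/289 160/421 113600/121669 79920/121669 -4 -7 S
6 40/117 5/9 35/39 85/117 -4 -8 W
final -5 -8 N

n=0: pose=(-5,-7,E); sL=80/121, sR=16/41; mL=5216/4961, mR=3576/4961; mL+mR=8792/4961 → advance +1; mR−mL=-40/121 → turn -1·90°
n=1: pose=(-4,-7,S); sL=160/289, sR=160/421; mL=113600/121669, mR=79920/121669; mL+mR=193520/121669 → advance +1; mR−mL=-80/289 → turn -1·90°
n=2: pose=(-4,-8,W); sL=40/117, sR=5/9; mL=35/39, mR=85/117; mL+mR=190/117 → advance +1; mR−mL=-20/117 → turn -1·90°
n=3: pose=(-5,-8,N); sL=160/421, sR=160/277; mL=111680/116617, mR=89520/116617; mL+mR=201200/116617 → advance +1; mR−mL=-80/421 → turn -1·90°
n=4: pose=(-5,-7,E); sL=80/121, sR=16/41; mL=5216/4961, mR=3576/4961; mL+mR=8792/4961 → advance +1; mR−mL=-40/121 → turn -1·90°
n=5: pose=(-4,-7,S); sL=160/289, sR=160/421; mL=113600/121669, mR=79920/121669; mL+mR=193520/121669 → advance +1; mR−mL=-80/289 → turn -1·90°
n=6: pose=(-4,-8,W); sL=40/117, sR=5/9; mL=35/39, mR=85/117; mL+mR=190/117 → advance +1; mR−mL=-20/117 → turn -1·90°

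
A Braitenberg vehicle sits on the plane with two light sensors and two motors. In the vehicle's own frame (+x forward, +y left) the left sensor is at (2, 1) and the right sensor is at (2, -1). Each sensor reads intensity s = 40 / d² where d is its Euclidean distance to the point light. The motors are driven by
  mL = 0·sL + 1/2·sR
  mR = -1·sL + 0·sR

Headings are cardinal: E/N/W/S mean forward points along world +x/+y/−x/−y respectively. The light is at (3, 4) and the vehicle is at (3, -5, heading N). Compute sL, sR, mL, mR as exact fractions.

left sensor world pos  = (2, -3); dL² = 50
right sensor world pos = (4, -3); dR² = 50
sL = 40/50 = 4/5
sR = 40/50 = 4/5
mL = 0·sL + 1/2·sR = 2/5
mR = -1·sL + 0·sR = -4/5

4/5 4/5 2/5 -4/5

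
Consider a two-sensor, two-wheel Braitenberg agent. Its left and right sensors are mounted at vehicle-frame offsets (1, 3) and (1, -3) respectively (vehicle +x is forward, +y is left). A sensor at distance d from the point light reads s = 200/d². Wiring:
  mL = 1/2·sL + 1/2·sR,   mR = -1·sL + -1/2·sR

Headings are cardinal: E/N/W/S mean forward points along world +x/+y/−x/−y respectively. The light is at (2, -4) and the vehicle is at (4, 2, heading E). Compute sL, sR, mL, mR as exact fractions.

left sensor world pos  = (5, 5); dL² = 90
right sensor world pos = (5, -1); dR² = 18
sL = 200/90 = 20/9
sR = 200/18 = 100/9
mL = 1/2·sL + 1/2·sR = 20/3
mR = -1·sL + -1/2·sR = -70/9

20/9 100/9 20/3 -70/9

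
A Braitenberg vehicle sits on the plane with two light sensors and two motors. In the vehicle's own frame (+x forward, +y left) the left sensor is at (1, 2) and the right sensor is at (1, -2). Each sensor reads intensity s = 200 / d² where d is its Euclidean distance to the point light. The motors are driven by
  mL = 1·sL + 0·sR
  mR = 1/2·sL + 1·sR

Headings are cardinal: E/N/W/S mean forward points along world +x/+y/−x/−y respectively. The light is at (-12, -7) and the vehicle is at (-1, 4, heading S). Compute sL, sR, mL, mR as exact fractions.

200/269 200/181 200/269 71900/48689

left sensor world pos  = (1, 3); dL² = 269
right sensor world pos = (-3, 3); dR² = 181
sL = 200/269 = 200/269
sR = 200/181 = 200/181
mL = 1·sL + 0·sR = 200/269
mR = 1/2·sL + 1·sR = 71900/48689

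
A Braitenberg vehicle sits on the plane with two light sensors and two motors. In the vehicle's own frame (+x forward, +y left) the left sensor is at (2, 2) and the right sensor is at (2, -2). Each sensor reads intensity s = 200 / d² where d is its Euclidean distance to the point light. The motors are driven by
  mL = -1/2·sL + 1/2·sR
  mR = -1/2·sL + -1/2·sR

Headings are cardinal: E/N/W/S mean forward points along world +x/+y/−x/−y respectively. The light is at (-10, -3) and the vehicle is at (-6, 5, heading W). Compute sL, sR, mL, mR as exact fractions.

left sensor world pos  = (-8, 3); dL² = 40
right sensor world pos = (-8, 7); dR² = 104
sL = 200/40 = 5
sR = 200/104 = 25/13
mL = -1/2·sL + 1/2·sR = -20/13
mR = -1/2·sL + -1/2·sR = -45/13

5 25/13 -20/13 -45/13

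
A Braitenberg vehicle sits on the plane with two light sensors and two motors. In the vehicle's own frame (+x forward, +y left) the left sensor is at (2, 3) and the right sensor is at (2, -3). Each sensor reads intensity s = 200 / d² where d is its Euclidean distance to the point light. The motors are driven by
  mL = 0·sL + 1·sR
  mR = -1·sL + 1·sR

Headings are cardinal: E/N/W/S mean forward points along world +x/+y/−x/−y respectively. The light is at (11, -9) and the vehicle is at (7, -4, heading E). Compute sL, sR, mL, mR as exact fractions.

left sensor world pos  = (9, -1); dL² = 68
right sensor world pos = (9, -7); dR² = 8
sL = 200/68 = 50/17
sR = 200/8 = 25
mL = 0·sL + 1·sR = 25
mR = -1·sL + 1·sR = 375/17

50/17 25 25 375/17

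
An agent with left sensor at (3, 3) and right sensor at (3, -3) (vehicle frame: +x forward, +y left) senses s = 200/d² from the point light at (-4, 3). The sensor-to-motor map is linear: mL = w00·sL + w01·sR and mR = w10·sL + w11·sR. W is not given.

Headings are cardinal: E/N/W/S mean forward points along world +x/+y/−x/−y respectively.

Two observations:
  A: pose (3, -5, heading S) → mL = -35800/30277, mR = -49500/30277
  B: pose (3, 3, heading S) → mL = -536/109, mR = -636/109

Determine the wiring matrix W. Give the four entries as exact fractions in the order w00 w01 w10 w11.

obs A: pose=(3,-5,S) → sL=200/221, sR=200/137, mL=-35800/30277, mR=-49500/30277
obs B: pose=(3,3,S) → sL=200/109, sR=8, mL=-536/109, mR=-636/109
sensor matrix S = [[200/221, 200/137], [200/109, 8]]; det S = 15052800/3300193
solve [mL_A; mL_B] = S·[w00; w01] and [mR_A; mR_B] = S·[w10; w11]:
  w00 = -1/2, w01 = -1/2, w10 = -1, w11 = -1/2

-1/2 -1/2 -1 -1/2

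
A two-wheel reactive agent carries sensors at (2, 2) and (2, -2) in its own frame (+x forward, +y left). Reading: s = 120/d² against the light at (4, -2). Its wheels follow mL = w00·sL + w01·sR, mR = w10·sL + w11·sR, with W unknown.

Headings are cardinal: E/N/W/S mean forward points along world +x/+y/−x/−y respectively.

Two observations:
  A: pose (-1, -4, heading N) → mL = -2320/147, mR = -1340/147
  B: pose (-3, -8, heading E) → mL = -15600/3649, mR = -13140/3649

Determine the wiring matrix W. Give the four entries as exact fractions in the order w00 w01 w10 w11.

-1 -1 -1 -1/2

obs A: pose=(-1,-4,N) → sL=120/49, sR=40/3, mL=-2320/147, mR=-1340/147
obs B: pose=(-3,-8,E) → sL=120/41, sR=120/89, mL=-15600/3649, mR=-13140/3649
sensor matrix S = [[120/49, 40/3], [120/41, 120/89]]; det S = -6387200/178801
solve [mL_A; mL_B] = S·[w00; w01] and [mR_A; mR_B] = S·[w10; w11]:
  w00 = -1, w01 = -1, w10 = -1, w11 = -1/2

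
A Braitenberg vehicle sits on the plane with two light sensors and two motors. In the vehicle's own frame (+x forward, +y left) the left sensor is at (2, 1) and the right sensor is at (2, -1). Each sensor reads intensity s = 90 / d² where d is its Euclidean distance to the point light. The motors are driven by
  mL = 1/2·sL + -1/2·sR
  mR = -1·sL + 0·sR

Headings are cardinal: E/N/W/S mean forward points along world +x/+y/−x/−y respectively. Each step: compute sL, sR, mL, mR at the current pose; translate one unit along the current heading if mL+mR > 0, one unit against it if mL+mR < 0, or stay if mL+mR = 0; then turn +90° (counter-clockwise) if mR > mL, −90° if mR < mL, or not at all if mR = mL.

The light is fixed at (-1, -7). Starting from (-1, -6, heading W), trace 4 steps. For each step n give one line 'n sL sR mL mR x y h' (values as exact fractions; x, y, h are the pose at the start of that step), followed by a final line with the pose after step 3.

0 45/2 45/4 45/8 -45/2 -1 -6 W
1 10 90/13 20/13 -10 0 -6 N
2 9 9 0 -9 0 -7 E
3 18 18 0 -18 -1 -7 S
final -1 -6 W

n=0: pose=(-1,-6,W); sL=45/2, sR=45/4; mL=45/8, mR=-45/2; mL+mR=-135/8 → advance -1; mR−mL=-225/8 → turn -1·90°
n=1: pose=(0,-6,N); sL=10, sR=90/13; mL=20/13, mR=-10; mL+mR=-110/13 → advance -1; mR−mL=-150/13 → turn -1·90°
n=2: pose=(0,-7,E); sL=9, sR=9; mL=0, mR=-9; mL+mR=-9 → advance -1; mR−mL=-9 → turn -1·90°
n=3: pose=(-1,-7,S); sL=18, sR=18; mL=0, mR=-18; mL+mR=-18 → advance -1; mR−mL=-18 → turn -1·90°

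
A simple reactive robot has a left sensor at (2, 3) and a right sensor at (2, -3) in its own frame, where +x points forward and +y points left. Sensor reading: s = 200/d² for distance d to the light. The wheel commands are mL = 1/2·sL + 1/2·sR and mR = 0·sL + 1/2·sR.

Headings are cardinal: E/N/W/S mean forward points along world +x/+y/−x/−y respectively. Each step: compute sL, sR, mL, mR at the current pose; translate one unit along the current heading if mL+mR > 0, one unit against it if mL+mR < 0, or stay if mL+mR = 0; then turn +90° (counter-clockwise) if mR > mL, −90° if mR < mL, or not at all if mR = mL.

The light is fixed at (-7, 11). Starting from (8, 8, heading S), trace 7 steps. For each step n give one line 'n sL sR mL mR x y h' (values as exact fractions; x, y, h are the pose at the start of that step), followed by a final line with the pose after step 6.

n=0: pose=(8,8,S); sL=200/349, sR=200/169; mL=51800/58981, mR=100/169; mL+mR=86700/58981 → advance +1; mR−mL=-100/349 → turn -1·90°
n=1: pose=(8,7,W); sL=100/109, sR=20/17; mL=1940/1853, mR=10/17; mL+mR=3030/1853 → advance +1; mR−mL=-50/109 → turn -1·90°
n=2: pose=(7,7,N); sL=8/5, sR=200/293; mL=1672/1465, mR=100/293; mL+mR=2172/1465 → advance +1; mR−mL=-4/5 → turn -1·90°
n=3: pose=(7,8,E); sL=25/32, sR=50/73; mL=3425/4672, mR=25/73; mL+mR=5025/4672 → advance +1; mR−mL=-25/64 → turn -1·90°
n=4: pose=(8,8,S); sL=200/349, sR=200/169; mL=51800/58981, mR=100/169; mL+mR=86700/58981 → advance +1; mR−mL=-100/349 → turn -1·90°
n=5: pose=(8,7,W); sL=100/109, sR=20/17; mL=1940/1853, mR=10/17; mL+mR=3030/1853 → advance +1; mR−mL=-50/109 → turn -1·90°
n=6: pose=(7,7,N); sL=8/5, sR=200/293; mL=1672/1465, mR=100/293; mL+mR=2172/1465 → advance +1; mR−mL=-4/5 → turn -1·90°

0 200/349 200/169 51800/58981 100/169 8 8 S
1 100/109 20/17 1940/1853 10/17 8 7 W
2 8/5 200/293 1672/1465 100/293 7 7 N
3 25/32 50/73 3425/4672 25/73 7 8 E
4 200/349 200/169 51800/58981 100/169 8 8 S
5 100/109 20/17 1940/1853 10/17 8 7 W
6 8/5 200/293 1672/1465 100/293 7 7 N
final 7 8 E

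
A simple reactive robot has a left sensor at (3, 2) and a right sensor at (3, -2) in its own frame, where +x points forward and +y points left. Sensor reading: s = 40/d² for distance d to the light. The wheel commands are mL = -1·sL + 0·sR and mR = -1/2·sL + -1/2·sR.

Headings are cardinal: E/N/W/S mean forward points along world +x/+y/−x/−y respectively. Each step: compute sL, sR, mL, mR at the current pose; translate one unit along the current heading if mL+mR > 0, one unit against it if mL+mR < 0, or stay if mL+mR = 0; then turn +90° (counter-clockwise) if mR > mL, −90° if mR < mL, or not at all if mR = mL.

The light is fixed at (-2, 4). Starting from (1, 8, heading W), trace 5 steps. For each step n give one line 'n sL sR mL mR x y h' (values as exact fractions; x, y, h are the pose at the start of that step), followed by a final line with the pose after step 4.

0 10 10/9 -10 -50/9 1 8 W
1 40/37 8 -40/37 -168/37 2 8 S
2 4 4/5 -4 -12/5 2 9 W
3 40/53 40/13 -40/53 -1320/689 3 9 S
4 2 10/17 -2 -22/17 3 10 W
final 4 10 S

n=0: pose=(1,8,W); sL=10, sR=10/9; mL=-10, mR=-50/9; mL+mR=-140/9 → advance -1; mR−mL=40/9 → turn +1·90°
n=1: pose=(2,8,S); sL=40/37, sR=8; mL=-40/37, mR=-168/37; mL+mR=-208/37 → advance -1; mR−mL=-128/37 → turn -1·90°
n=2: pose=(2,9,W); sL=4, sR=4/5; mL=-4, mR=-12/5; mL+mR=-32/5 → advance -1; mR−mL=8/5 → turn +1·90°
n=3: pose=(3,9,S); sL=40/53, sR=40/13; mL=-40/53, mR=-1320/689; mL+mR=-1840/689 → advance -1; mR−mL=-800/689 → turn -1·90°
n=4: pose=(3,10,W); sL=2, sR=10/17; mL=-2, mR=-22/17; mL+mR=-56/17 → advance -1; mR−mL=12/17 → turn +1·90°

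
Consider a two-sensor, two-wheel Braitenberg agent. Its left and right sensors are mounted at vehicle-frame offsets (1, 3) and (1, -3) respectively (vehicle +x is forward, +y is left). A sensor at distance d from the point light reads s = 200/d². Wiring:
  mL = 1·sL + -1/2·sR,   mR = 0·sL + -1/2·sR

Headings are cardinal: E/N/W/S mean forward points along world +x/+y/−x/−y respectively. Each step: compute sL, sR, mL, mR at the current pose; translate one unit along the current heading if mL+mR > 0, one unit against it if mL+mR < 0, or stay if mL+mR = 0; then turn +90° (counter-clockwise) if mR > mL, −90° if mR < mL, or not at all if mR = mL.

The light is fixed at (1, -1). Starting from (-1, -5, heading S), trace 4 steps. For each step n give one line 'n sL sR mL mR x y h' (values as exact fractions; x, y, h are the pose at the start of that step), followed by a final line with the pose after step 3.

0 100/13 4 74/13 -2 -1 -5 S
1 200/73 200/13 -4700/949 -100/13 -1 -6 W
2 25/4 10 5/4 -5 0 -6 N
3 200/9 200/81 1700/81 -100/81 0 -7 E
final 1 -7 S

n=0: pose=(-1,-5,S); sL=100/13, sR=4; mL=74/13, mR=-2; mL+mR=48/13 → advance +1; mR−mL=-100/13 → turn -1·90°
n=1: pose=(-1,-6,W); sL=200/73, sR=200/13; mL=-4700/949, mR=-100/13; mL+mR=-12000/949 → advance -1; mR−mL=-200/73 → turn -1·90°
n=2: pose=(0,-6,N); sL=25/4, sR=10; mL=5/4, mR=-5; mL+mR=-15/4 → advance -1; mR−mL=-25/4 → turn -1·90°
n=3: pose=(0,-7,E); sL=200/9, sR=200/81; mL=1700/81, mR=-100/81; mL+mR=1600/81 → advance +1; mR−mL=-200/9 → turn -1·90°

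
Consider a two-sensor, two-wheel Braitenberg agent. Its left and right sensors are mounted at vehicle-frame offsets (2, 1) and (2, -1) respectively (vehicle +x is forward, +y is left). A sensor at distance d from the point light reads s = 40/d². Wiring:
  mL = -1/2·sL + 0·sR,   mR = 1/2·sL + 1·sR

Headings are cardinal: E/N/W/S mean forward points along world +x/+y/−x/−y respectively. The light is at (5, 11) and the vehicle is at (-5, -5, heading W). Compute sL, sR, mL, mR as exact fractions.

left sensor world pos  = (-7, -6); dL² = 433
right sensor world pos = (-7, -4); dR² = 369
sL = 40/433 = 40/433
sR = 40/369 = 40/369
mL = -1/2·sL + 0·sR = -20/433
mR = 1/2·sL + 1·sR = 24700/159777

40/433 40/369 -20/433 24700/159777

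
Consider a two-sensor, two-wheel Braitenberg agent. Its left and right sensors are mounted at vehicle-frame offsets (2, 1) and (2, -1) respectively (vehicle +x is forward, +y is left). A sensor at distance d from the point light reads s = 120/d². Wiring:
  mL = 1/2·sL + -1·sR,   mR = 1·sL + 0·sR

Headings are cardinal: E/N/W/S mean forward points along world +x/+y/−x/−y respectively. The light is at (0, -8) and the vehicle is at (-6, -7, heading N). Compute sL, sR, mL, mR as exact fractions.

left sensor world pos  = (-7, -5); dL² = 58
right sensor world pos = (-5, -5); dR² = 34
sL = 120/58 = 60/29
sR = 120/34 = 60/17
mL = 1/2·sL + -1·sR = -1230/493
mR = 1·sL + 0·sR = 60/29

60/29 60/17 -1230/493 60/29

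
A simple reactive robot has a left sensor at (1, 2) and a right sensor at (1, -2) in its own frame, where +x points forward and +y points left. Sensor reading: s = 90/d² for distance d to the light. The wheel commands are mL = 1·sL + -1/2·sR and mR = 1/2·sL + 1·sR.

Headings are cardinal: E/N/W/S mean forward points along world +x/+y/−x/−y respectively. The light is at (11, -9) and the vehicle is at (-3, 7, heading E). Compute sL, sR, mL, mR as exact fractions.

90/493 18/73 2133/35989 12159/35989

left sensor world pos  = (-2, 9); dL² = 493
right sensor world pos = (-2, 5); dR² = 365
sL = 90/493 = 90/493
sR = 90/365 = 18/73
mL = 1·sL + -1/2·sR = 2133/35989
mR = 1/2·sL + 1·sR = 12159/35989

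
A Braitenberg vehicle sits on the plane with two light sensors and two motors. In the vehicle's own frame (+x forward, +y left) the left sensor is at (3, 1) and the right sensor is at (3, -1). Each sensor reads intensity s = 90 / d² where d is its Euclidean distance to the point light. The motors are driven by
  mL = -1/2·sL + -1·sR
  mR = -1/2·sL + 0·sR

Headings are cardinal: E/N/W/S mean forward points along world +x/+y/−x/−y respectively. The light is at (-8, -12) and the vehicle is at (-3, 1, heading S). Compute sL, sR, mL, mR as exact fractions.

left sensor world pos  = (-2, -2); dL² = 136
right sensor world pos = (-4, -2); dR² = 116
sL = 90/136 = 45/68
sR = 90/116 = 45/58
mL = -1/2·sL + -1·sR = -4365/3944
mR = -1/2·sL + 0·sR = -45/136

45/68 45/58 -4365/3944 -45/136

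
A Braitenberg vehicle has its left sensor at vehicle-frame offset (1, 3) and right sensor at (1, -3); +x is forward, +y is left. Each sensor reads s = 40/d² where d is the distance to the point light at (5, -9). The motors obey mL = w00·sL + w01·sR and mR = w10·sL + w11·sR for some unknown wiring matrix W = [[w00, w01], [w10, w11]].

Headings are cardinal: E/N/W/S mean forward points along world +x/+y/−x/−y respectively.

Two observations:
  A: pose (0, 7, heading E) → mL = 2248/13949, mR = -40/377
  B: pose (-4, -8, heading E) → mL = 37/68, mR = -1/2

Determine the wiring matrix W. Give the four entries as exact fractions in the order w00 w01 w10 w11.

1/2 1/2 -1 0

obs A: pose=(0,7,E) → sL=40/377, sR=8/37, mL=2248/13949, mR=-40/377
obs B: pose=(-4,-8,E) → sL=1/2, sR=10/17, mL=37/68, mR=-1/2
sensor matrix S = [[40/377, 8/37], [1/2, 10/17]]; det S = -10836/237133
solve [mL_A; mL_B] = S·[w00; w01] and [mR_A; mR_B] = S·[w10; w11]:
  w00 = 1/2, w01 = 1/2, w10 = -1, w11 = 0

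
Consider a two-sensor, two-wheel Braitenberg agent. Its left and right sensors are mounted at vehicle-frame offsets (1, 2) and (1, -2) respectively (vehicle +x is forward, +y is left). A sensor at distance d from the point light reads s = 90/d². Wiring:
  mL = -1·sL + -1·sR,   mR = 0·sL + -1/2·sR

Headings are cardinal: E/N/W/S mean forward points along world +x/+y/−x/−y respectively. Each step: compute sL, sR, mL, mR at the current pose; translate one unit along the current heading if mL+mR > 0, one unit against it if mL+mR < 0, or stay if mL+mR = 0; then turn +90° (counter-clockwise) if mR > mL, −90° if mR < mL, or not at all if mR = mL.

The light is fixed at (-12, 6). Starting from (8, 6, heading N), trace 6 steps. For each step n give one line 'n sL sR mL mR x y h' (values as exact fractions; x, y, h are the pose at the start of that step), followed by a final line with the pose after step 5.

n=0: pose=(8,6,N); sL=18/65, sR=18/97; mL=-2916/6305, mR=-9/97; mL+mR=-3501/6305 → advance -1; mR−mL=2331/6305 → turn +1·90°
n=1: pose=(8,5,W); sL=9/37, sR=45/181; mL=-3294/6697, mR=-45/362; mL+mR=-8253/13394 → advance -1; mR−mL=4923/13394 → turn +1·90°
n=2: pose=(9,5,S); sL=90/533, sR=18/73; mL=-16164/38909, mR=-9/73; mL+mR=-20961/38909 → advance -1; mR−mL=11367/38909 → turn +1·90°
n=3: pose=(9,6,E); sL=45/244, sR=45/244; mL=-45/122, mR=-45/488; mL+mR=-225/488 → advance -1; mR−mL=135/488 → turn +1·90°
n=4: pose=(8,6,N); sL=18/65, sR=18/97; mL=-2916/6305, mR=-9/97; mL+mR=-3501/6305 → advance -1; mR−mL=2331/6305 → turn +1·90°
n=5: pose=(8,5,W); sL=9/37, sR=45/181; mL=-3294/6697, mR=-45/362; mL+mR=-8253/13394 → advance -1; mR−mL=4923/13394 → turn +1·90°

0 18/65 18/97 -2916/6305 -9/97 8 6 N
1 9/37 45/181 -3294/6697 -45/362 8 5 W
2 90/533 18/73 -16164/38909 -9/73 9 5 S
3 45/244 45/244 -45/122 -45/488 9 6 E
4 18/65 18/97 -2916/6305 -9/97 8 6 N
5 9/37 45/181 -3294/6697 -45/362 8 5 W
final 9 5 S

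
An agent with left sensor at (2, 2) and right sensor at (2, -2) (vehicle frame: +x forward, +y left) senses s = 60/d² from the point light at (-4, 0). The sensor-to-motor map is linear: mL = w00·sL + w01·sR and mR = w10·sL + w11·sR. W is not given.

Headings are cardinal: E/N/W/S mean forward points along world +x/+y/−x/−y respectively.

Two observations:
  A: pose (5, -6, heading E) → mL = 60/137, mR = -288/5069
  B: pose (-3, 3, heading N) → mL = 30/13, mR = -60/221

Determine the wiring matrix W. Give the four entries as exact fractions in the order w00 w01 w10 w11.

1 0 -1/2 1/2

obs A: pose=(5,-6,E) → sL=60/137, sR=12/37, mL=60/137, mR=-288/5069
obs B: pose=(-3,3,N) → sL=30/13, sR=30/17, mL=30/13, mR=-60/221
sensor matrix S = [[60/137, 12/37], [30/13, 30/17]]; det S = 27360/1120249
solve [mL_A; mL_B] = S·[w00; w01] and [mR_A; mR_B] = S·[w10; w11]:
  w00 = 1, w01 = 0, w10 = -1/2, w11 = 1/2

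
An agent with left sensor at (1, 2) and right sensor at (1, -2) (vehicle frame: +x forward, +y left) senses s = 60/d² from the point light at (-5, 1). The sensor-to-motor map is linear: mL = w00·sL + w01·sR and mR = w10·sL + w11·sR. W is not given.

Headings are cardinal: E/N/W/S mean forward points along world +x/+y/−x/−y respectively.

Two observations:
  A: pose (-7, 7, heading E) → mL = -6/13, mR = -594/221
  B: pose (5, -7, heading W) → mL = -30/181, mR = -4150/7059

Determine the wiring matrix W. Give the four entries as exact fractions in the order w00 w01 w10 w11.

obs A: pose=(-7,7,E) → sL=12/13, sR=60/17, mL=-6/13, mR=-594/221
obs B: pose=(5,-7,W) → sL=60/181, sR=20/39, mL=-30/181, mR=-4150/7059
sensor matrix S = [[12/13, 60/17], [60/181, 20/39]]; det S = -362240/520013
solve [mL_A; mL_B] = S·[w00; w01] and [mR_A; mR_B] = S·[w10; w11]:
  w00 = -1/2, w01 = 0, w10 = -1, w11 = -1/2

-1/2 0 -1 -1/2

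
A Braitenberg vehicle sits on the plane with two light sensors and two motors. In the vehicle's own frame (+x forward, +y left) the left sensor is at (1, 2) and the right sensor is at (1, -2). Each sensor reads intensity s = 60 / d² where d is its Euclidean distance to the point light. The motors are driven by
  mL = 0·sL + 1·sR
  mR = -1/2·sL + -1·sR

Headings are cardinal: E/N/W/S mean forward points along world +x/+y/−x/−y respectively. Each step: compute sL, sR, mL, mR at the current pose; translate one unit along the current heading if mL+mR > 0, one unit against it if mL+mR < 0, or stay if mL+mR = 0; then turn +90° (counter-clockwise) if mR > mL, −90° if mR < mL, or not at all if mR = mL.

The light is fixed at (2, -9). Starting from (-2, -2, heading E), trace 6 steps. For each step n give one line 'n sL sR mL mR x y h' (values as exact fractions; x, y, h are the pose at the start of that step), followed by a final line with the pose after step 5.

0 2/3 30/17 30/17 -107/51 -2 -2 E
1 4/3 12/17 12/17 -70/51 -3 -2 S
2 5/6 15/34 15/34 -175/204 -3 -1 W
3 20/39 12/17 12/17 -638/663 -2 -1 N
4 2/3 30/17 30/17 -107/51 -2 -2 E
5 4/3 12/17 12/17 -70/51 -3 -2 S
final -3 -1 W

n=0: pose=(-2,-2,E); sL=2/3, sR=30/17; mL=30/17, mR=-107/51; mL+mR=-1/3 → advance -1; mR−mL=-197/51 → turn -1·90°
n=1: pose=(-3,-2,S); sL=4/3, sR=12/17; mL=12/17, mR=-70/51; mL+mR=-2/3 → advance -1; mR−mL=-106/51 → turn -1·90°
n=2: pose=(-3,-1,W); sL=5/6, sR=15/34; mL=15/34, mR=-175/204; mL+mR=-5/12 → advance -1; mR−mL=-265/204 → turn -1·90°
n=3: pose=(-2,-1,N); sL=20/39, sR=12/17; mL=12/17, mR=-638/663; mL+mR=-10/39 → advance -1; mR−mL=-1106/663 → turn -1·90°
n=4: pose=(-2,-2,E); sL=2/3, sR=30/17; mL=30/17, mR=-107/51; mL+mR=-1/3 → advance -1; mR−mL=-197/51 → turn -1·90°
n=5: pose=(-3,-2,S); sL=4/3, sR=12/17; mL=12/17, mR=-70/51; mL+mR=-2/3 → advance -1; mR−mL=-106/51 → turn -1·90°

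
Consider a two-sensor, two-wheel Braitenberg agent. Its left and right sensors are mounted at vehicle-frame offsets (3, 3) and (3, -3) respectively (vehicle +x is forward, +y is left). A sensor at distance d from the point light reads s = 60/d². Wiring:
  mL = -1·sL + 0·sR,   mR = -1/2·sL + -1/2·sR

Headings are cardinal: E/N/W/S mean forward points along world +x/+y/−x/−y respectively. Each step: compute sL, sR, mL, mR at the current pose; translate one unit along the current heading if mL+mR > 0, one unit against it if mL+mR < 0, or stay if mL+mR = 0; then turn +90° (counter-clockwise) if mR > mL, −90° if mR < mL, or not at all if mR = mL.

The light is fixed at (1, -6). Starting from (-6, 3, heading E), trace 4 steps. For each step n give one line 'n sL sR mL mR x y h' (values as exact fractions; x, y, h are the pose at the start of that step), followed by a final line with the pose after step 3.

n=0: pose=(-6,3,E); sL=3/8, sR=15/13; mL=-3/8, mR=-159/208; mL+mR=-237/208 → advance -1; mR−mL=-81/208 → turn -1·90°
n=1: pose=(-7,3,S); sL=60/61, sR=60/157; mL=-60/61, mR=-6540/9577; mL+mR=-15960/9577 → advance -1; mR−mL=2880/9577 → turn +1·90°
n=2: pose=(-7,4,E); sL=30/97, sR=30/37; mL=-30/97, mR=-2010/3589; mL+mR=-3120/3589 → advance -1; mR−mL=-900/3589 → turn -1·90°
n=3: pose=(-8,4,S); sL=12/17, sR=60/193; mL=-12/17, mR=-1668/3281; mL+mR=-3984/3281 → advance -1; mR−mL=648/3281 → turn +1·90°

0 3/8 15/13 -3/8 -159/208 -6 3 E
1 60/61 60/157 -60/61 -6540/9577 -7 3 S
2 30/97 30/37 -30/97 -2010/3589 -7 4 E
3 12/17 60/193 -12/17 -1668/3281 -8 4 S
final -8 5 E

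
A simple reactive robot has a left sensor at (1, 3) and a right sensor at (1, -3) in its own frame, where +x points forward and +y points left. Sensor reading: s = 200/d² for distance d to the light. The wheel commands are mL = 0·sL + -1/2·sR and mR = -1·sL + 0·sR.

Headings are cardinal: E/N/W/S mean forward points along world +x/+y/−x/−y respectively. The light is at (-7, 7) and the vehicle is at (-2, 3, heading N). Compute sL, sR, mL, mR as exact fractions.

left sensor world pos  = (-5, 4); dL² = 13
right sensor world pos = (1, 4); dR² = 73
sL = 200/13 = 200/13
sR = 200/73 = 200/73
mL = 0·sL + -1/2·sR = -100/73
mR = -1·sL + 0·sR = -200/13

200/13 200/73 -100/73 -200/13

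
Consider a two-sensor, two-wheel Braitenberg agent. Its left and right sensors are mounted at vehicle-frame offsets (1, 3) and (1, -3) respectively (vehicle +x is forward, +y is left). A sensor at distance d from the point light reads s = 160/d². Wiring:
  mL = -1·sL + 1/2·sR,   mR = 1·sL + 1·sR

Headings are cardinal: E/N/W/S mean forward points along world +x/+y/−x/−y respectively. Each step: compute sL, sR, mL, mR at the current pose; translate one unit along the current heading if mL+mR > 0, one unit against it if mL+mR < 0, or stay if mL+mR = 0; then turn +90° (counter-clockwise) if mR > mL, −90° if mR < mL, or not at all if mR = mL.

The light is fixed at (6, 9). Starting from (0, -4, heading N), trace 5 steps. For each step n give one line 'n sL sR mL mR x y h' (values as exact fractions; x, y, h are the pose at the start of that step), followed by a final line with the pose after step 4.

0 32/45 160/153 -16/85 448/255 0 -4 N
1 80/137 16/13 56/1781 3232/1781 0 -3 W
2 32/37 160/269 -5648/9953 14528/9953 -1 -3 S
3 20/17 40/73 -1120/1241 2140/1241 -1 -4 E
4 32/45 160/153 -16/85 448/255 0 -4 N
final 0 -3 W

n=0: pose=(0,-4,N); sL=32/45, sR=160/153; mL=-16/85, mR=448/255; mL+mR=80/51 → advance +1; mR−mL=496/255 → turn +1·90°
n=1: pose=(0,-3,W); sL=80/137, sR=16/13; mL=56/1781, mR=3232/1781; mL+mR=24/13 → advance +1; mR−mL=3176/1781 → turn +1·90°
n=2: pose=(-1,-3,S); sL=32/37, sR=160/269; mL=-5648/9953, mR=14528/9953; mL+mR=240/269 → advance +1; mR−mL=20176/9953 → turn +1·90°
n=3: pose=(-1,-4,E); sL=20/17, sR=40/73; mL=-1120/1241, mR=2140/1241; mL+mR=60/73 → advance +1; mR−mL=3260/1241 → turn +1·90°
n=4: pose=(0,-4,N); sL=32/45, sR=160/153; mL=-16/85, mR=448/255; mL+mR=80/51 → advance +1; mR−mL=496/255 → turn +1·90°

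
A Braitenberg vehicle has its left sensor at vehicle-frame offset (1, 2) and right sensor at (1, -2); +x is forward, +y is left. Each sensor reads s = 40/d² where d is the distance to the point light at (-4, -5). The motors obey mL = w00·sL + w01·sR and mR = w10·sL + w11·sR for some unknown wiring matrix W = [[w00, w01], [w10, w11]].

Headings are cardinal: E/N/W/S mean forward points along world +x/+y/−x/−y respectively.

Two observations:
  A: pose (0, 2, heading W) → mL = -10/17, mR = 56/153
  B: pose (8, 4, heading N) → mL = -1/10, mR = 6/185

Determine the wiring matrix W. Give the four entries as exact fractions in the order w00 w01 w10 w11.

-1/2 0 1/2 -1/2

obs A: pose=(0,2,W) → sL=20/17, sR=4/9, mL=-10/17, mR=56/153
obs B: pose=(8,4,N) → sL=1/5, sR=5/37, mL=-1/10, mR=6/185
sensor matrix S = [[20/17, 4/9], [1/5, 5/37]]; det S = 1984/28305
solve [mL_A; mL_B] = S·[w00; w01] and [mR_A; mR_B] = S·[w10; w11]:
  w00 = -1/2, w01 = 0, w10 = 1/2, w11 = -1/2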